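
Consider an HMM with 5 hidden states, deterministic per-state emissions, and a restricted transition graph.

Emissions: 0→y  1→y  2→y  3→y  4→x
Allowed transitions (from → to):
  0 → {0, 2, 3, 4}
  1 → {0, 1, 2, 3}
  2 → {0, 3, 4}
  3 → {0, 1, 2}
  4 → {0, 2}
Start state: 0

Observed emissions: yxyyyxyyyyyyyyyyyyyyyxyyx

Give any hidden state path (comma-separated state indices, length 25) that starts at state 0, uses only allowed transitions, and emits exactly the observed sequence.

  pos 0: y in {0,1,2,3}, choose 0; start
  pos 1: x in {4}, choose 4; 0->4 ok
  pos 2: y in {0,1,2,3}, choose 0; 4->0 ok
  pos 3: y in {0,1,2,3}, choose 0; 0->0 ok
  pos 4: y in {0,1,2,3}, choose 2; 0->2 ok
  pos 5: x in {4}, choose 4; 2->4 ok
  pos 6: y in {0,1,2,3}, choose 0; 4->0 ok
  pos 7: y in {0,1,2,3}, choose 2; 0->2 ok
  pos 8: y in {0,1,2,3}, choose 3; 2->3 ok
  pos 9: y in {0,1,2,3}, choose 2; 3->2 ok
  pos 10: y in {0,1,2,3}, choose 3; 2->3 ok
  pos 11: y in {0,1,2,3}, choose 1; 3->1 ok
  pos 12: y in {0,1,2,3}, choose 2; 1->2 ok
  pos 13: y in {0,1,2,3}, choose 0; 2->0 ok
  pos 14: y in {0,1,2,3}, choose 3; 0->3 ok
  pos 15: y in {0,1,2,3}, choose 1; 3->1 ok
  pos 16: y in {0,1,2,3}, choose 1; 1->1 ok
  pos 17: y in {0,1,2,3}, choose 1; 1->1 ok
  pos 18: y in {0,1,2,3}, choose 3; 1->3 ok
  pos 19: y in {0,1,2,3}, choose 1; 3->1 ok
  pos 20: y in {0,1,2,3}, choose 2; 1->2 ok
  pos 21: x in {4}, choose 4; 2->4 ok
  pos 22: y in {0,1,2,3}, choose 2; 4->2 ok
  pos 23: y in {0,1,2,3}, choose 0; 2->0 ok
  pos 24: x in {4}, choose 4; 0->4 ok

0,4,0,0,2,4,0,2,3,2,3,1,2,0,3,1,1,1,3,1,2,4,2,0,4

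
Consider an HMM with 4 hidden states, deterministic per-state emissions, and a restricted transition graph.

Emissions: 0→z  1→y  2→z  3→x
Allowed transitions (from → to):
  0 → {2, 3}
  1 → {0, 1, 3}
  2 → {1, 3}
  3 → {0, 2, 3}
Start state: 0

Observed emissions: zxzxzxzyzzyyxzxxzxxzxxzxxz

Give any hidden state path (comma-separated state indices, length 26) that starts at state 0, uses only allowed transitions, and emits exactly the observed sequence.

  pos 0: z in {0,2}, choose 0; start
  pos 1: x in {3}, choose 3; 0->3 ok
  pos 2: z in {0,2}, choose 0; 3->0 ok
  pos 3: x in {3}, choose 3; 0->3 ok
  pos 4: z in {0,2}, choose 0; 3->0 ok
  pos 5: x in {3}, choose 3; 0->3 ok
  pos 6: z in {0,2}, choose 2; 3->2 ok
  pos 7: y in {1}, choose 1; 2->1 ok
  pos 8: z in {0,2}, choose 0; 1->0 ok
  pos 9: z in {0,2}, choose 2; 0->2 ok
  pos 10: y in {1}, choose 1; 2->1 ok
  pos 11: y in {1}, choose 1; 1->1 ok
  pos 12: x in {3}, choose 3; 1->3 ok
  pos 13: z in {0,2}, choose 0; 3->0 ok
  pos 14: x in {3}, choose 3; 0->3 ok
  pos 15: x in {3}, choose 3; 3->3 ok
  pos 16: z in {0,2}, choose 0; 3->0 ok
  pos 17: x in {3}, choose 3; 0->3 ok
  pos 18: x in {3}, choose 3; 3->3 ok
  pos 19: z in {0,2}, choose 0; 3->0 ok
  pos 20: x in {3}, choose 3; 0->3 ok
  pos 21: x in {3}, choose 3; 3->3 ok
  pos 22: z in {0,2}, choose 2; 3->2 ok
  pos 23: x in {3}, choose 3; 2->3 ok
  pos 24: x in {3}, choose 3; 3->3 ok
  pos 25: z in {0,2}, choose 2; 3->2 ok

0,3,0,3,0,3,2,1,0,2,1,1,3,0,3,3,0,3,3,0,3,3,2,3,3,2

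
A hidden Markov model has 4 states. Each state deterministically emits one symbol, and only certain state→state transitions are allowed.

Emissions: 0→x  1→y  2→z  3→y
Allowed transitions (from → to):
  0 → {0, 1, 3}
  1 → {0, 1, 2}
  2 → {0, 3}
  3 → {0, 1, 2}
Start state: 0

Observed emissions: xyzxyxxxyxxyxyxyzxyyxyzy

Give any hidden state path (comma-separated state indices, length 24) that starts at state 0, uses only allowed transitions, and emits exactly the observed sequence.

0,3,2,0,1,0,0,0,1,0,0,1,0,1,0,3,2,0,3,1,0,3,2,3

  t0 'x' -> {0}, take 0 (start)
  t1 'y' -> {1,3}, take 3 (0->3 ok)
  t2 'z' -> {2}, take 2 (3->2 ok)
  t3 'x' -> {0}, take 0 (2->0 ok)
  t4 'y' -> {1,3}, take 1 (0->1 ok)
  t5 'x' -> {0}, take 0 (1->0 ok)
  t6 'x' -> {0}, take 0 (0->0 ok)
  t7 'x' -> {0}, take 0 (0->0 ok)
  t8 'y' -> {1,3}, take 1 (0->1 ok)
  t9 'x' -> {0}, take 0 (1->0 ok)
  t10 'x' -> {0}, take 0 (0->0 ok)
  t11 'y' -> {1,3}, take 1 (0->1 ok)
  t12 'x' -> {0}, take 0 (1->0 ok)
  t13 'y' -> {1,3}, take 1 (0->1 ok)
  t14 'x' -> {0}, take 0 (1->0 ok)
  t15 'y' -> {1,3}, take 3 (0->3 ok)
  t16 'z' -> {2}, take 2 (3->2 ok)
  t17 'x' -> {0}, take 0 (2->0 ok)
  t18 'y' -> {1,3}, take 3 (0->3 ok)
  t19 'y' -> {1,3}, take 1 (3->1 ok)
  t20 'x' -> {0}, take 0 (1->0 ok)
  t21 'y' -> {1,3}, take 3 (0->3 ok)
  t22 'z' -> {2}, take 2 (3->2 ok)
  t23 'y' -> {1,3}, take 3 (2->3 ok)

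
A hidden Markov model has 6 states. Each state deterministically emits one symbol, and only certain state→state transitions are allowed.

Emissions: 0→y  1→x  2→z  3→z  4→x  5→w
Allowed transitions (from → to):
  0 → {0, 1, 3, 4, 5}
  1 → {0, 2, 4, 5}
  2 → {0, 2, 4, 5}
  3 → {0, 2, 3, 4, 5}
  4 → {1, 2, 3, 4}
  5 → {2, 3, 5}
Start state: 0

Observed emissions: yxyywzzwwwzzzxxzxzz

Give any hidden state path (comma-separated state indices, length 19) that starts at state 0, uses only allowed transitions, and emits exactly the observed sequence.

0,1,0,0,5,3,2,5,5,5,2,2,2,4,4,2,4,3,2

  pos 0: y in {0}, choose 0; start
  pos 1: x in {1,4}, choose 1; 0->1 ok
  pos 2: y in {0}, choose 0; 1->0 ok
  pos 3: y in {0}, choose 0; 0->0 ok
  pos 4: w in {5}, choose 5; 0->5 ok
  pos 5: z in {2,3}, choose 3; 5->3 ok
  pos 6: z in {2,3}, choose 2; 3->2 ok
  pos 7: w in {5}, choose 5; 2->5 ok
  pos 8: w in {5}, choose 5; 5->5 ok
  pos 9: w in {5}, choose 5; 5->5 ok
  pos 10: z in {2,3}, choose 2; 5->2 ok
  pos 11: z in {2,3}, choose 2; 2->2 ok
  pos 12: z in {2,3}, choose 2; 2->2 ok
  pos 13: x in {1,4}, choose 4; 2->4 ok
  pos 14: x in {1,4}, choose 4; 4->4 ok
  pos 15: z in {2,3}, choose 2; 4->2 ok
  pos 16: x in {1,4}, choose 4; 2->4 ok
  pos 17: z in {2,3}, choose 3; 4->3 ok
  pos 18: z in {2,3}, choose 2; 3->2 ok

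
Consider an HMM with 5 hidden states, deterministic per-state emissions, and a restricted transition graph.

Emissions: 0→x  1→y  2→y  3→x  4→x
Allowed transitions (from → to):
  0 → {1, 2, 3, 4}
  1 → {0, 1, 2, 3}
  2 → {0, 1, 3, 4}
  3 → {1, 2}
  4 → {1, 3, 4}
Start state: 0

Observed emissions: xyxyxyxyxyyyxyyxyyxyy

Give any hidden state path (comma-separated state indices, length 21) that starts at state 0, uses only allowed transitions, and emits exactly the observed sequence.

  0: obs=x cand={0,3,4} pick 0 [start]
  1: obs=y cand={1,2} pick 1 [0->1 ok]
  2: obs=x cand={0,3,4} pick 3 [1->3 ok]
  3: obs=y cand={1,2} pick 2 [3->2 ok]
  4: obs=x cand={0,3,4} pick 3 [2->3 ok]
  5: obs=y cand={1,2} pick 1 [3->1 ok]
  6: obs=x cand={0,3,4} pick 3 [1->3 ok]
  7: obs=y cand={1,2} pick 1 [3->1 ok]
  8: obs=x cand={0,3,4} pick 3 [1->3 ok]
  9: obs=y cand={1,2} pick 1 [3->1 ok]
  10: obs=y cand={1,2} pick 1 [1->1 ok]
  11: obs=y cand={1,2} pick 1 [1->1 ok]
  12: obs=x cand={0,3,4} pick 0 [1->0 ok]
  13: obs=y cand={1,2} pick 1 [0->1 ok]
  14: obs=y cand={1,2} pick 1 [1->1 ok]
  15: obs=x cand={0,3,4} pick 3 [1->3 ok]
  16: obs=y cand={1,2} pick 2 [3->2 ok]
  17: obs=y cand={1,2} pick 1 [2->1 ok]
  18: obs=x cand={0,3,4} pick 3 [1->3 ok]
  19: obs=y cand={1,2} pick 1 [3->1 ok]
  20: obs=y cand={1,2} pick 2 [1->2 ok]

0,1,3,2,3,1,3,1,3,1,1,1,0,1,1,3,2,1,3,1,2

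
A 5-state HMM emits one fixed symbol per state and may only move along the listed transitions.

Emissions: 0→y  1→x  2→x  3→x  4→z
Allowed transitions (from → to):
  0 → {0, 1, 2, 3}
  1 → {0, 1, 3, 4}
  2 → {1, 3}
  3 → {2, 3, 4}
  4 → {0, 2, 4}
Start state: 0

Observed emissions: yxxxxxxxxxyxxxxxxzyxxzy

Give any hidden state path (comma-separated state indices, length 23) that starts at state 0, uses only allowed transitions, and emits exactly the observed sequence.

0,1,3,3,3,2,3,3,2,1,0,1,1,3,3,2,1,4,0,1,3,4,0

  0: obs=y cand={0} pick 0 [start]
  1: obs=x cand={1,2,3} pick 1 [0->1 ok]
  2: obs=x cand={1,2,3} pick 3 [1->3 ok]
  3: obs=x cand={1,2,3} pick 3 [3->3 ok]
  4: obs=x cand={1,2,3} pick 3 [3->3 ok]
  5: obs=x cand={1,2,3} pick 2 [3->2 ok]
  6: obs=x cand={1,2,3} pick 3 [2->3 ok]
  7: obs=x cand={1,2,3} pick 3 [3->3 ok]
  8: obs=x cand={1,2,3} pick 2 [3->2 ok]
  9: obs=x cand={1,2,3} pick 1 [2->1 ok]
  10: obs=y cand={0} pick 0 [1->0 ok]
  11: obs=x cand={1,2,3} pick 1 [0->1 ok]
  12: obs=x cand={1,2,3} pick 1 [1->1 ok]
  13: obs=x cand={1,2,3} pick 3 [1->3 ok]
  14: obs=x cand={1,2,3} pick 3 [3->3 ok]
  15: obs=x cand={1,2,3} pick 2 [3->2 ok]
  16: obs=x cand={1,2,3} pick 1 [2->1 ok]
  17: obs=z cand={4} pick 4 [1->4 ok]
  18: obs=y cand={0} pick 0 [4->0 ok]
  19: obs=x cand={1,2,3} pick 1 [0->1 ok]
  20: obs=x cand={1,2,3} pick 3 [1->3 ok]
  21: obs=z cand={4} pick 4 [3->4 ok]
  22: obs=y cand={0} pick 0 [4->0 ok]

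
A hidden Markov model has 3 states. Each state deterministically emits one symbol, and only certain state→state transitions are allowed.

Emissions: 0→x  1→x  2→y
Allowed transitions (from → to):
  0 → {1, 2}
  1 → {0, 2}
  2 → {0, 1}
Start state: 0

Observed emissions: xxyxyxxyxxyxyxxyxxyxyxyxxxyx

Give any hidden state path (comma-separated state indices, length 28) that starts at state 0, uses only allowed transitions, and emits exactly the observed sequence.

0,1,2,1,2,1,0,2,1,0,2,1,2,1,0,2,1,0,2,0,2,0,2,1,0,1,2,1

  t0 'x' -> {0,1}, take 0 (start)
  t1 'x' -> {0,1}, take 1 (0->1 ok)
  t2 'y' -> {2}, take 2 (1->2 ok)
  t3 'x' -> {0,1}, take 1 (2->1 ok)
  t4 'y' -> {2}, take 2 (1->2 ok)
  t5 'x' -> {0,1}, take 1 (2->1 ok)
  t6 'x' -> {0,1}, take 0 (1->0 ok)
  t7 'y' -> {2}, take 2 (0->2 ok)
  t8 'x' -> {0,1}, take 1 (2->1 ok)
  t9 'x' -> {0,1}, take 0 (1->0 ok)
  t10 'y' -> {2}, take 2 (0->2 ok)
  t11 'x' -> {0,1}, take 1 (2->1 ok)
  t12 'y' -> {2}, take 2 (1->2 ok)
  t13 'x' -> {0,1}, take 1 (2->1 ok)
  t14 'x' -> {0,1}, take 0 (1->0 ok)
  t15 'y' -> {2}, take 2 (0->2 ok)
  t16 'x' -> {0,1}, take 1 (2->1 ok)
  t17 'x' -> {0,1}, take 0 (1->0 ok)
  t18 'y' -> {2}, take 2 (0->2 ok)
  t19 'x' -> {0,1}, take 0 (2->0 ok)
  t20 'y' -> {2}, take 2 (0->2 ok)
  t21 'x' -> {0,1}, take 0 (2->0 ok)
  t22 'y' -> {2}, take 2 (0->2 ok)
  t23 'x' -> {0,1}, take 1 (2->1 ok)
  t24 'x' -> {0,1}, take 0 (1->0 ok)
  t25 'x' -> {0,1}, take 1 (0->1 ok)
  t26 'y' -> {2}, take 2 (1->2 ok)
  t27 'x' -> {0,1}, take 1 (2->1 ok)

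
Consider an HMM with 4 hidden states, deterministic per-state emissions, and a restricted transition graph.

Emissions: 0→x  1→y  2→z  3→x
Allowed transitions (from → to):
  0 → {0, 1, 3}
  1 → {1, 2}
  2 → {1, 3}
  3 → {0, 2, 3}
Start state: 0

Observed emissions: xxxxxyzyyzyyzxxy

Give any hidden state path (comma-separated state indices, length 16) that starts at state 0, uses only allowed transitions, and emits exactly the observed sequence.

0,3,3,0,0,1,2,1,1,2,1,1,2,3,0,1

  pos 0: x in {0,3}, choose 0; start
  pos 1: x in {0,3}, choose 3; 0->3 ok
  pos 2: x in {0,3}, choose 3; 3->3 ok
  pos 3: x in {0,3}, choose 0; 3->0 ok
  pos 4: x in {0,3}, choose 0; 0->0 ok
  pos 5: y in {1}, choose 1; 0->1 ok
  pos 6: z in {2}, choose 2; 1->2 ok
  pos 7: y in {1}, choose 1; 2->1 ok
  pos 8: y in {1}, choose 1; 1->1 ok
  pos 9: z in {2}, choose 2; 1->2 ok
  pos 10: y in {1}, choose 1; 2->1 ok
  pos 11: y in {1}, choose 1; 1->1 ok
  pos 12: z in {2}, choose 2; 1->2 ok
  pos 13: x in {0,3}, choose 3; 2->3 ok
  pos 14: x in {0,3}, choose 0; 3->0 ok
  pos 15: y in {1}, choose 1; 0->1 ok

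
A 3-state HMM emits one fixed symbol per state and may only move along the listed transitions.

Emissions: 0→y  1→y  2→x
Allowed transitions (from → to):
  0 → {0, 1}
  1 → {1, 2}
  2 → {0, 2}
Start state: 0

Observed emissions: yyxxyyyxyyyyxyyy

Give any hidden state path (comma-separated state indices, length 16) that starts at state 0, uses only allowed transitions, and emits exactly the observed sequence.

  [0] y  {0,1}  => 0  start
  [1] y  {0,1}  => 1  0->1 ok
  [2] x  {2}  => 2  1->2 ok
  [3] x  {2}  => 2  2->2 ok
  [4] y  {0,1}  => 0  2->0 ok
  [5] y  {0,1}  => 1  0->1 ok
  [6] y  {0,1}  => 1  1->1 ok
  [7] x  {2}  => 2  1->2 ok
  [8] y  {0,1}  => 0  2->0 ok
  [9] y  {0,1}  => 0  0->0 ok
  [10] y  {0,1}  => 0  0->0 ok
  [11] y  {0,1}  => 1  0->1 ok
  [12] x  {2}  => 2  1->2 ok
  [13] y  {0,1}  => 0  2->0 ok
  [14] y  {0,1}  => 0  0->0 ok
  [15] y  {0,1}  => 0  0->0 ok

0,1,2,2,0,1,1,2,0,0,0,1,2,0,0,0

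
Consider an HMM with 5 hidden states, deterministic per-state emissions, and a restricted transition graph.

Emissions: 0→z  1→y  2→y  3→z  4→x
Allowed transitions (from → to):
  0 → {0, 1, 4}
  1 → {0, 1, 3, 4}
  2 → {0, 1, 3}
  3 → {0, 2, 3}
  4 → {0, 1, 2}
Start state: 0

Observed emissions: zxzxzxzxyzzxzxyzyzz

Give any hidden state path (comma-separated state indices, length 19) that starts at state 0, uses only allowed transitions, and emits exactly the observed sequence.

0,4,0,4,0,4,0,4,2,0,0,4,0,4,2,3,2,3,0

  t0 'z' -> {0,3}, take 0 (start)
  t1 'x' -> {4}, take 4 (0->4 ok)
  t2 'z' -> {0,3}, take 0 (4->0 ok)
  t3 'x' -> {4}, take 4 (0->4 ok)
  t4 'z' -> {0,3}, take 0 (4->0 ok)
  t5 'x' -> {4}, take 4 (0->4 ok)
  t6 'z' -> {0,3}, take 0 (4->0 ok)
  t7 'x' -> {4}, take 4 (0->4 ok)
  t8 'y' -> {1,2}, take 2 (4->2 ok)
  t9 'z' -> {0,3}, take 0 (2->0 ok)
  t10 'z' -> {0,3}, take 0 (0->0 ok)
  t11 'x' -> {4}, take 4 (0->4 ok)
  t12 'z' -> {0,3}, take 0 (4->0 ok)
  t13 'x' -> {4}, take 4 (0->4 ok)
  t14 'y' -> {1,2}, take 2 (4->2 ok)
  t15 'z' -> {0,3}, take 3 (2->3 ok)
  t16 'y' -> {1,2}, take 2 (3->2 ok)
  t17 'z' -> {0,3}, take 3 (2->3 ok)
  t18 'z' -> {0,3}, take 0 (3->0 ok)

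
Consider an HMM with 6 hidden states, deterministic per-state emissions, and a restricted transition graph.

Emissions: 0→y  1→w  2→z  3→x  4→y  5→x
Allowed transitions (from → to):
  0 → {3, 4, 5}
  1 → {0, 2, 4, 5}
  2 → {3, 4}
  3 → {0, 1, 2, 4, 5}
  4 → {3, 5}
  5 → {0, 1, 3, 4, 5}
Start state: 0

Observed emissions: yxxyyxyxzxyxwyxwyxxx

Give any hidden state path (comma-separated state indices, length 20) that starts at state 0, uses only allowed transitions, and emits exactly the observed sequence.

  pos 0: y in {0,4}, choose 0; start
  pos 1: x in {3,5}, choose 5; 0->5 ok
  pos 2: x in {3,5}, choose 3; 5->3 ok
  pos 3: y in {0,4}, choose 0; 3->0 ok
  pos 4: y in {0,4}, choose 4; 0->4 ok
  pos 5: x in {3,5}, choose 3; 4->3 ok
  pos 6: y in {0,4}, choose 0; 3->0 ok
  pos 7: x in {3,5}, choose 3; 0->3 ok
  pos 8: z in {2}, choose 2; 3->2 ok
  pos 9: x in {3,5}, choose 3; 2->3 ok
  pos 10: y in {0,4}, choose 4; 3->4 ok
  pos 11: x in {3,5}, choose 3; 4->3 ok
  pos 12: w in {1}, choose 1; 3->1 ok
  pos 13: y in {0,4}, choose 0; 1->0 ok
  pos 14: x in {3,5}, choose 3; 0->3 ok
  pos 15: w in {1}, choose 1; 3->1 ok
  pos 16: y in {0,4}, choose 0; 1->0 ok
  pos 17: x in {3,5}, choose 5; 0->5 ok
  pos 18: x in {3,5}, choose 5; 5->5 ok
  pos 19: x in {3,5}, choose 3; 5->3 ok

0,5,3,0,4,3,0,3,2,3,4,3,1,0,3,1,0,5,5,3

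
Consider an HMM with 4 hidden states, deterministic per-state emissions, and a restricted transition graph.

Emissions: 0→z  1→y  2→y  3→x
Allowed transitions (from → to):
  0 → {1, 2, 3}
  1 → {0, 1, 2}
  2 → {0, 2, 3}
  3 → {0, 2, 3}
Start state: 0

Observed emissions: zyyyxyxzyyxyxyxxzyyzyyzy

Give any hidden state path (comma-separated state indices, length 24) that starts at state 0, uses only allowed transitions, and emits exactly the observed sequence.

0,1,1,2,3,2,3,0,1,2,3,2,3,2,3,3,0,1,1,0,1,1,0,1

  pos 0: z in {0}, choose 0; start
  pos 1: y in {1,2}, choose 1; 0->1 ok
  pos 2: y in {1,2}, choose 1; 1->1 ok
  pos 3: y in {1,2}, choose 2; 1->2 ok
  pos 4: x in {3}, choose 3; 2->3 ok
  pos 5: y in {1,2}, choose 2; 3->2 ok
  pos 6: x in {3}, choose 3; 2->3 ok
  pos 7: z in {0}, choose 0; 3->0 ok
  pos 8: y in {1,2}, choose 1; 0->1 ok
  pos 9: y in {1,2}, choose 2; 1->2 ok
  pos 10: x in {3}, choose 3; 2->3 ok
  pos 11: y in {1,2}, choose 2; 3->2 ok
  pos 12: x in {3}, choose 3; 2->3 ok
  pos 13: y in {1,2}, choose 2; 3->2 ok
  pos 14: x in {3}, choose 3; 2->3 ok
  pos 15: x in {3}, choose 3; 3->3 ok
  pos 16: z in {0}, choose 0; 3->0 ok
  pos 17: y in {1,2}, choose 1; 0->1 ok
  pos 18: y in {1,2}, choose 1; 1->1 ok
  pos 19: z in {0}, choose 0; 1->0 ok
  pos 20: y in {1,2}, choose 1; 0->1 ok
  pos 21: y in {1,2}, choose 1; 1->1 ok
  pos 22: z in {0}, choose 0; 1->0 ok
  pos 23: y in {1,2}, choose 1; 0->1 ok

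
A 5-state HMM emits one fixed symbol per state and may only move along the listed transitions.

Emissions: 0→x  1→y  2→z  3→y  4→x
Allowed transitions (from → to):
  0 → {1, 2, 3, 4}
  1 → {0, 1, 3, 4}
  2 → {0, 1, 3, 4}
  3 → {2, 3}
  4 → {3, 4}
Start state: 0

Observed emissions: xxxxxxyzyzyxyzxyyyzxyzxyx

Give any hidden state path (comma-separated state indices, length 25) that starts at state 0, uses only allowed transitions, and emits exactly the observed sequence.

  [0] x  {0,4}  => 0  start
  [1] x  {0,4}  => 4  0->4 ok
  [2] x  {0,4}  => 4  4->4 ok
  [3] x  {0,4}  => 4  4->4 ok
  [4] x  {0,4}  => 4  4->4 ok
  [5] x  {0,4}  => 4  4->4 ok
  [6] y  {1,3}  => 3  4->3 ok
  [7] z  {2}  => 2  3->2 ok
  [8] y  {1,3}  => 3  2->3 ok
  [9] z  {2}  => 2  3->2 ok
  [10] y  {1,3}  => 1  2->1 ok
  [11] x  {0,4}  => 4  1->4 ok
  [12] y  {1,3}  => 3  4->3 ok
  [13] z  {2}  => 2  3->2 ok
  [14] x  {0,4}  => 4  2->4 ok
  [15] y  {1,3}  => 3  4->3 ok
  [16] y  {1,3}  => 3  3->3 ok
  [17] y  {1,3}  => 3  3->3 ok
  [18] z  {2}  => 2  3->2 ok
  [19] x  {0,4}  => 0  2->0 ok
  [20] y  {1,3}  => 3  0->3 ok
  [21] z  {2}  => 2  3->2 ok
  [22] x  {0,4}  => 0  2->0 ok
  [23] y  {1,3}  => 1  0->1 ok
  [24] x  {0,4}  => 0  1->0 ok

0,4,4,4,4,4,3,2,3,2,1,4,3,2,4,3,3,3,2,0,3,2,0,1,0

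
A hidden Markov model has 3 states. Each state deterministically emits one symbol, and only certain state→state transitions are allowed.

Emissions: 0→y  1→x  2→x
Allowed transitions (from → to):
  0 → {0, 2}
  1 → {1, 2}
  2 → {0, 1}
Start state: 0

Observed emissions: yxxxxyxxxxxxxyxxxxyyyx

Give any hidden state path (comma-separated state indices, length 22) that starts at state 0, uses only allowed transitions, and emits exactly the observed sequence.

0,2,1,1,2,0,2,1,1,1,2,1,2,0,2,1,1,2,0,0,0,2

  0: obs=y cand={0} pick 0 [start]
  1: obs=x cand={1,2} pick 2 [0->2 ok]
  2: obs=x cand={1,2} pick 1 [2->1 ok]
  3: obs=x cand={1,2} pick 1 [1->1 ok]
  4: obs=x cand={1,2} pick 2 [1->2 ok]
  5: obs=y cand={0} pick 0 [2->0 ok]
  6: obs=x cand={1,2} pick 2 [0->2 ok]
  7: obs=x cand={1,2} pick 1 [2->1 ok]
  8: obs=x cand={1,2} pick 1 [1->1 ok]
  9: obs=x cand={1,2} pick 1 [1->1 ok]
  10: obs=x cand={1,2} pick 2 [1->2 ok]
  11: obs=x cand={1,2} pick 1 [2->1 ok]
  12: obs=x cand={1,2} pick 2 [1->2 ok]
  13: obs=y cand={0} pick 0 [2->0 ok]
  14: obs=x cand={1,2} pick 2 [0->2 ok]
  15: obs=x cand={1,2} pick 1 [2->1 ok]
  16: obs=x cand={1,2} pick 1 [1->1 ok]
  17: obs=x cand={1,2} pick 2 [1->2 ok]
  18: obs=y cand={0} pick 0 [2->0 ok]
  19: obs=y cand={0} pick 0 [0->0 ok]
  20: obs=y cand={0} pick 0 [0->0 ok]
  21: obs=x cand={1,2} pick 2 [0->2 ok]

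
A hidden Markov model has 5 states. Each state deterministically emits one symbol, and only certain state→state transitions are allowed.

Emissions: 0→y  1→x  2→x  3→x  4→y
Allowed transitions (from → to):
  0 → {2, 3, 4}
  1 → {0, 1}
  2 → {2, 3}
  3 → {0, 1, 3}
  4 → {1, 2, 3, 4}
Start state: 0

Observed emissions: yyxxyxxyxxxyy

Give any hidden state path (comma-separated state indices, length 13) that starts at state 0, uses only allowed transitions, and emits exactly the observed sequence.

0,4,2,3,0,3,3,0,2,2,3,0,4

  0: obs=y cand={0,4} pick 0 [start]
  1: obs=y cand={0,4} pick 4 [0->4 ok]
  2: obs=x cand={1,2,3} pick 2 [4->2 ok]
  3: obs=x cand={1,2,3} pick 3 [2->3 ok]
  4: obs=y cand={0,4} pick 0 [3->0 ok]
  5: obs=x cand={1,2,3} pick 3 [0->3 ok]
  6: obs=x cand={1,2,3} pick 3 [3->3 ok]
  7: obs=y cand={0,4} pick 0 [3->0 ok]
  8: obs=x cand={1,2,3} pick 2 [0->2 ok]
  9: obs=x cand={1,2,3} pick 2 [2->2 ok]
  10: obs=x cand={1,2,3} pick 3 [2->3 ok]
  11: obs=y cand={0,4} pick 0 [3->0 ok]
  12: obs=y cand={0,4} pick 4 [0->4 ok]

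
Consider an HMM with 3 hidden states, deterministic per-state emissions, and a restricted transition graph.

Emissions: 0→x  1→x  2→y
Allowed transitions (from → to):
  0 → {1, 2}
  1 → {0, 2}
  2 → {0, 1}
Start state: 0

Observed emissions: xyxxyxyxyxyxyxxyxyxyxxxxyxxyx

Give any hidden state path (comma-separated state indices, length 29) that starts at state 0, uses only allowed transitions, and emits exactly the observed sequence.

0,2,0,1,2,0,2,1,2,1,2,0,2,0,1,2,1,2,0,2,1,0,1,0,2,1,0,2,0

  0: obs=x cand={0,1} pick 0 [start]
  1: obs=y cand={2} pick 2 [0->2 ok]
  2: obs=x cand={0,1} pick 0 [2->0 ok]
  3: obs=x cand={0,1} pick 1 [0->1 ok]
  4: obs=y cand={2} pick 2 [1->2 ok]
  5: obs=x cand={0,1} pick 0 [2->0 ok]
  6: obs=y cand={2} pick 2 [0->2 ok]
  7: obs=x cand={0,1} pick 1 [2->1 ok]
  8: obs=y cand={2} pick 2 [1->2 ok]
  9: obs=x cand={0,1} pick 1 [2->1 ok]
  10: obs=y cand={2} pick 2 [1->2 ok]
  11: obs=x cand={0,1} pick 0 [2->0 ok]
  12: obs=y cand={2} pick 2 [0->2 ok]
  13: obs=x cand={0,1} pick 0 [2->0 ok]
  14: obs=x cand={0,1} pick 1 [0->1 ok]
  15: obs=y cand={2} pick 2 [1->2 ok]
  16: obs=x cand={0,1} pick 1 [2->1 ok]
  17: obs=y cand={2} pick 2 [1->2 ok]
  18: obs=x cand={0,1} pick 0 [2->0 ok]
  19: obs=y cand={2} pick 2 [0->2 ok]
  20: obs=x cand={0,1} pick 1 [2->1 ok]
  21: obs=x cand={0,1} pick 0 [1->0 ok]
  22: obs=x cand={0,1} pick 1 [0->1 ok]
  23: obs=x cand={0,1} pick 0 [1->0 ok]
  24: obs=y cand={2} pick 2 [0->2 ok]
  25: obs=x cand={0,1} pick 1 [2->1 ok]
  26: obs=x cand={0,1} pick 0 [1->0 ok]
  27: obs=y cand={2} pick 2 [0->2 ok]
  28: obs=x cand={0,1} pick 0 [2->0 ok]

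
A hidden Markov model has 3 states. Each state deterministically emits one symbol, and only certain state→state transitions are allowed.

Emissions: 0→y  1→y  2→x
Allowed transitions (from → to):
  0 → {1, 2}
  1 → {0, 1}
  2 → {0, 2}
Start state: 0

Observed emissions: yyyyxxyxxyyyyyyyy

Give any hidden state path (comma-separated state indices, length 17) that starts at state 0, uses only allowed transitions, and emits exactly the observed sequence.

  0: obs=y cand={0,1} pick 0 [start]
  1: obs=y cand={0,1} pick 1 [0->1 ok]
  2: obs=y cand={0,1} pick 1 [1->1 ok]
  3: obs=y cand={0,1} pick 0 [1->0 ok]
  4: obs=x cand={2} pick 2 [0->2 ok]
  5: obs=x cand={2} pick 2 [2->2 ok]
  6: obs=y cand={0,1} pick 0 [2->0 ok]
  7: obs=x cand={2} pick 2 [0->2 ok]
  8: obs=x cand={2} pick 2 [2->2 ok]
  9: obs=y cand={0,1} pick 0 [2->0 ok]
  10: obs=y cand={0,1} pick 1 [0->1 ok]
  11: obs=y cand={0,1} pick 1 [1->1 ok]
  12: obs=y cand={0,1} pick 1 [1->1 ok]
  13: obs=y cand={0,1} pick 0 [1->0 ok]
  14: obs=y cand={0,1} pick 1 [0->1 ok]
  15: obs=y cand={0,1} pick 1 [1->1 ok]
  16: obs=y cand={0,1} pick 1 [1->1 ok]

0,1,1,0,2,2,0,2,2,0,1,1,1,0,1,1,1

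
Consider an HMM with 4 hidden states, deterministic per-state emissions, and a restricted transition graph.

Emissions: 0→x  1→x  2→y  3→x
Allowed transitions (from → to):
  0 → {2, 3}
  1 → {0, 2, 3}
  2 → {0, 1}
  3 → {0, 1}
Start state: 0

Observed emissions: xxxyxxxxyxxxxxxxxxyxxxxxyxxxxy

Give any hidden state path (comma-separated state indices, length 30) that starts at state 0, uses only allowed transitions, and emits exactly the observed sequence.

  t0 'x' -> {0,1,3}, take 0 (start)
  t1 'x' -> {0,1,3}, take 3 (0->3 ok)
  t2 'x' -> {0,1,3}, take 1 (3->1 ok)
  t3 'y' -> {2}, take 2 (1->2 ok)
  t4 'x' -> {0,1,3}, take 1 (2->1 ok)
  t5 'x' -> {0,1,3}, take 0 (1->0 ok)
  t6 'x' -> {0,1,3}, take 3 (0->3 ok)
  t7 'x' -> {0,1,3}, take 0 (3->0 ok)
  t8 'y' -> {2}, take 2 (0->2 ok)
  t9 'x' -> {0,1,3}, take 1 (2->1 ok)
  t10 'x' -> {0,1,3}, take 3 (1->3 ok)
  t11 'x' -> {0,1,3}, take 0 (3->0 ok)
  t12 'x' -> {0,1,3}, take 3 (0->3 ok)
  t13 'x' -> {0,1,3}, take 0 (3->0 ok)
  t14 'x' -> {0,1,3}, take 3 (0->3 ok)
  t15 'x' -> {0,1,3}, take 0 (3->0 ok)
  t16 'x' -> {0,1,3}, take 3 (0->3 ok)
  t17 'x' -> {0,1,3}, take 0 (3->0 ok)
  t18 'y' -> {2}, take 2 (0->2 ok)
  t19 'x' -> {0,1,3}, take 0 (2->0 ok)
  t20 'x' -> {0,1,3}, take 3 (0->3 ok)
  t21 'x' -> {0,1,3}, take 1 (3->1 ok)
  t22 'x' -> {0,1,3}, take 3 (1->3 ok)
  t23 'x' -> {0,1,3}, take 1 (3->1 ok)
  t24 'y' -> {2}, take 2 (1->2 ok)
  t25 'x' -> {0,1,3}, take 1 (2->1 ok)
  t26 'x' -> {0,1,3}, take 0 (1->0 ok)
  t27 'x' -> {0,1,3}, take 3 (0->3 ok)
  t28 'x' -> {0,1,3}, take 0 (3->0 ok)
  t29 'y' -> {2}, take 2 (0->2 ok)

0,3,1,2,1,0,3,0,2,1,3,0,3,0,3,0,3,0,2,0,3,1,3,1,2,1,0,3,0,2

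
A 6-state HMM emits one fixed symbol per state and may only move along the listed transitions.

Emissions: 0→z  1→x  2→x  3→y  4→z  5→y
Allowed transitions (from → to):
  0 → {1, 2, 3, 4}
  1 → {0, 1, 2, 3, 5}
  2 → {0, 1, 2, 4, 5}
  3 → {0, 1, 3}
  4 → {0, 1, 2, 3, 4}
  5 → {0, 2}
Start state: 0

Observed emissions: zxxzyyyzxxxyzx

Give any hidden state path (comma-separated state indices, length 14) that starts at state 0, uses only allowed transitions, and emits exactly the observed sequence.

0,2,1,0,3,3,3,0,2,1,2,5,0,1

  [0] z  {0,4}  => 0  start
  [1] x  {1,2}  => 2  0->2 ok
  [2] x  {1,2}  => 1  2->1 ok
  [3] z  {0,4}  => 0  1->0 ok
  [4] y  {3,5}  => 3  0->3 ok
  [5] y  {3,5}  => 3  3->3 ok
  [6] y  {3,5}  => 3  3->3 ok
  [7] z  {0,4}  => 0  3->0 ok
  [8] x  {1,2}  => 2  0->2 ok
  [9] x  {1,2}  => 1  2->1 ok
  [10] x  {1,2}  => 2  1->2 ok
  [11] y  {3,5}  => 5  2->5 ok
  [12] z  {0,4}  => 0  5->0 ok
  [13] x  {1,2}  => 1  0->1 ok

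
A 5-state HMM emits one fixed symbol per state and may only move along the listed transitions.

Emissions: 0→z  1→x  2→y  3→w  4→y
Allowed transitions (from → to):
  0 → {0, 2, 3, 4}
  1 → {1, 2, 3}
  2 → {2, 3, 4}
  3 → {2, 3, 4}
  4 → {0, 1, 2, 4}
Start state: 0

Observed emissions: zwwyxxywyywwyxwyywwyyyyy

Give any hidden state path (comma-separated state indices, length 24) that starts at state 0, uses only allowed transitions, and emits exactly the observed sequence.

0,3,3,4,1,1,2,3,4,2,3,3,4,1,3,4,2,3,3,2,2,4,2,2

  0: obs=z cand={0} pick 0 [start]
  1: obs=w cand={3} pick 3 [0->3 ok]
  2: obs=w cand={3} pick 3 [3->3 ok]
  3: obs=y cand={2,4} pick 4 [3->4 ok]
  4: obs=x cand={1} pick 1 [4->1 ok]
  5: obs=x cand={1} pick 1 [1->1 ok]
  6: obs=y cand={2,4} pick 2 [1->2 ok]
  7: obs=w cand={3} pick 3 [2->3 ok]
  8: obs=y cand={2,4} pick 4 [3->4 ok]
  9: obs=y cand={2,4} pick 2 [4->2 ok]
  10: obs=w cand={3} pick 3 [2->3 ok]
  11: obs=w cand={3} pick 3 [3->3 ok]
  12: obs=y cand={2,4} pick 4 [3->4 ok]
  13: obs=x cand={1} pick 1 [4->1 ok]
  14: obs=w cand={3} pick 3 [1->3 ok]
  15: obs=y cand={2,4} pick 4 [3->4 ok]
  16: obs=y cand={2,4} pick 2 [4->2 ok]
  17: obs=w cand={3} pick 3 [2->3 ok]
  18: obs=w cand={3} pick 3 [3->3 ok]
  19: obs=y cand={2,4} pick 2 [3->2 ok]
  20: obs=y cand={2,4} pick 2 [2->2 ok]
  21: obs=y cand={2,4} pick 4 [2->4 ok]
  22: obs=y cand={2,4} pick 2 [4->2 ok]
  23: obs=y cand={2,4} pick 2 [2->2 ok]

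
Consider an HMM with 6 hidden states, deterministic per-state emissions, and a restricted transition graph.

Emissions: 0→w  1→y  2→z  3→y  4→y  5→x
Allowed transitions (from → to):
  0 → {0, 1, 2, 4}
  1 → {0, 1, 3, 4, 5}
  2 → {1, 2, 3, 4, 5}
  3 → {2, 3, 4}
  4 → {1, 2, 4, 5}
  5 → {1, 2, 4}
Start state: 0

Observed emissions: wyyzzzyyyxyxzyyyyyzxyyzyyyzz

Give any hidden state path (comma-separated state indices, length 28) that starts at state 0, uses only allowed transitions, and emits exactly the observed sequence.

  t0 'w' -> {0}, take 0 (start)
  t1 'y' -> {1,3,4}, take 1 (0->1 ok)
  t2 'y' -> {1,3,4}, take 3 (1->3 ok)
  t3 'z' -> {2}, take 2 (3->2 ok)
  t4 'z' -> {2}, take 2 (2->2 ok)
  t5 'z' -> {2}, take 2 (2->2 ok)
  t6 'y' -> {1,3,4}, take 4 (2->4 ok)
  t7 'y' -> {1,3,4}, take 4 (4->4 ok)
  t8 'y' -> {1,3,4}, take 4 (4->4 ok)
  t9 'x' -> {5}, take 5 (4->5 ok)
  t10 'y' -> {1,3,4}, take 4 (5->4 ok)
  t11 'x' -> {5}, take 5 (4->5 ok)
  t12 'z' -> {2}, take 2 (5->2 ok)
  t13 'y' -> {1,3,4}, take 3 (2->3 ok)
  t14 'y' -> {1,3,4}, take 3 (3->3 ok)
  t15 'y' -> {1,3,4}, take 3 (3->3 ok)
  t16 'y' -> {1,3,4}, take 4 (3->4 ok)
  t17 'y' -> {1,3,4}, take 4 (4->4 ok)
  t18 'z' -> {2}, take 2 (4->2 ok)
  t19 'x' -> {5}, take 5 (2->5 ok)
  t20 'y' -> {1,3,4}, take 4 (5->4 ok)
  t21 'y' -> {1,3,4}, take 4 (4->4 ok)
  t22 'z' -> {2}, take 2 (4->2 ok)
  t23 'y' -> {1,3,4}, take 4 (2->4 ok)
  t24 'y' -> {1,3,4}, take 4 (4->4 ok)
  t25 'y' -> {1,3,4}, take 4 (4->4 ok)
  t26 'z' -> {2}, take 2 (4->2 ok)
  t27 'z' -> {2}, take 2 (2->2 ok)

0,1,3,2,2,2,4,4,4,5,4,5,2,3,3,3,4,4,2,5,4,4,2,4,4,4,2,2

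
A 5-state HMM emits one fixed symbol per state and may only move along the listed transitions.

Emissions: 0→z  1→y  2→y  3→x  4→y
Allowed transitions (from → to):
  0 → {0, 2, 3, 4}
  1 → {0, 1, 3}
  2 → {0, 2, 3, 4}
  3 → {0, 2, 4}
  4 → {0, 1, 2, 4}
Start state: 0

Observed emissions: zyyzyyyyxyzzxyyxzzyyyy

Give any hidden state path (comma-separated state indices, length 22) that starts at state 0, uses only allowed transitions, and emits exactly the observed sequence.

  t0 'z' -> {0}, take 0 (start)
  t1 'y' -> {1,2,4}, take 4 (0->4 ok)
  t2 'y' -> {1,2,4}, take 1 (4->1 ok)
  t3 'z' -> {0}, take 0 (1->0 ok)
  t4 'y' -> {1,2,4}, take 4 (0->4 ok)
  t5 'y' -> {1,2,4}, take 1 (4->1 ok)
  t6 'y' -> {1,2,4}, take 1 (1->1 ok)
  t7 'y' -> {1,2,4}, take 1 (1->1 ok)
  t8 'x' -> {3}, take 3 (1->3 ok)
  t9 'y' -> {1,2,4}, take 4 (3->4 ok)
  t10 'z' -> {0}, take 0 (4->0 ok)
  t11 'z' -> {0}, take 0 (0->0 ok)
  t12 'x' -> {3}, take 3 (0->3 ok)
  t13 'y' -> {1,2,4}, take 4 (3->4 ok)
  t14 'y' -> {1,2,4}, take 2 (4->2 ok)
  t15 'x' -> {3}, take 3 (2->3 ok)
  t16 'z' -> {0}, take 0 (3->0 ok)
  t17 'z' -> {0}, take 0 (0->0 ok)
  t18 'y' -> {1,2,4}, take 2 (0->2 ok)
  t19 'y' -> {1,2,4}, take 4 (2->4 ok)
  t20 'y' -> {1,2,4}, take 4 (4->4 ok)
  t21 'y' -> {1,2,4}, take 2 (4->2 ok)

0,4,1,0,4,1,1,1,3,4,0,0,3,4,2,3,0,0,2,4,4,2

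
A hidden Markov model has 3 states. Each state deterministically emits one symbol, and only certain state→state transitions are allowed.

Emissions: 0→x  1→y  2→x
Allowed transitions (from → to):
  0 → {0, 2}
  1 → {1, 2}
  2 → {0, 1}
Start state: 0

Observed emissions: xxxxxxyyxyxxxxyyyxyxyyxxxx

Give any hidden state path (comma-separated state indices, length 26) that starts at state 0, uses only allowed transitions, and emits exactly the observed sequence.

0,0,2,0,0,2,1,1,2,1,2,0,0,2,1,1,1,2,1,2,1,1,2,0,0,0

  0: obs=x cand={0,2} pick 0 [start]
  1: obs=x cand={0,2} pick 0 [0->0 ok]
  2: obs=x cand={0,2} pick 2 [0->2 ok]
  3: obs=x cand={0,2} pick 0 [2->0 ok]
  4: obs=x cand={0,2} pick 0 [0->0 ok]
  5: obs=x cand={0,2} pick 2 [0->2 ok]
  6: obs=y cand={1} pick 1 [2->1 ok]
  7: obs=y cand={1} pick 1 [1->1 ok]
  8: obs=x cand={0,2} pick 2 [1->2 ok]
  9: obs=y cand={1} pick 1 [2->1 ok]
  10: obs=x cand={0,2} pick 2 [1->2 ok]
  11: obs=x cand={0,2} pick 0 [2->0 ok]
  12: obs=x cand={0,2} pick 0 [0->0 ok]
  13: obs=x cand={0,2} pick 2 [0->2 ok]
  14: obs=y cand={1} pick 1 [2->1 ok]
  15: obs=y cand={1} pick 1 [1->1 ok]
  16: obs=y cand={1} pick 1 [1->1 ok]
  17: obs=x cand={0,2} pick 2 [1->2 ok]
  18: obs=y cand={1} pick 1 [2->1 ok]
  19: obs=x cand={0,2} pick 2 [1->2 ok]
  20: obs=y cand={1} pick 1 [2->1 ok]
  21: obs=y cand={1} pick 1 [1->1 ok]
  22: obs=x cand={0,2} pick 2 [1->2 ok]
  23: obs=x cand={0,2} pick 0 [2->0 ok]
  24: obs=x cand={0,2} pick 0 [0->0 ok]
  25: obs=x cand={0,2} pick 0 [0->0 ok]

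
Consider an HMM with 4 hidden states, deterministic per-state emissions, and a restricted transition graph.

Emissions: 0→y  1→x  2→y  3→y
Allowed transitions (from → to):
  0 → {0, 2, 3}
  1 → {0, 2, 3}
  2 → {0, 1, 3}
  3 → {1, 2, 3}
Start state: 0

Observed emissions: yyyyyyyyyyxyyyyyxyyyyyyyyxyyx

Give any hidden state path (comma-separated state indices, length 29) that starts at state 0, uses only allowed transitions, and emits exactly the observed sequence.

  pos 0: y in {0,2,3}, choose 0; start
  pos 1: y in {0,2,3}, choose 2; 0->2 ok
  pos 2: y in {0,2,3}, choose 0; 2->0 ok
  pos 3: y in {0,2,3}, choose 0; 0->0 ok
  pos 4: y in {0,2,3}, choose 3; 0->3 ok
  pos 5: y in {0,2,3}, choose 3; 3->3 ok
  pos 6: y in {0,2,3}, choose 2; 3->2 ok
  pos 7: y in {0,2,3}, choose 0; 2->0 ok
  pos 8: y in {0,2,3}, choose 3; 0->3 ok
  pos 9: y in {0,2,3}, choose 2; 3->2 ok
  pos 10: x in {1}, choose 1; 2->1 ok
  pos 11: y in {0,2,3}, choose 2; 1->2 ok
  pos 12: y in {0,2,3}, choose 0; 2->0 ok
  pos 13: y in {0,2,3}, choose 0; 0->0 ok
  pos 14: y in {0,2,3}, choose 3; 0->3 ok
  pos 15: y in {0,2,3}, choose 3; 3->3 ok
  pos 16: x in {1}, choose 1; 3->1 ok
  pos 17: y in {0,2,3}, choose 3; 1->3 ok
  pos 18: y in {0,2,3}, choose 2; 3->2 ok
  pos 19: y in {0,2,3}, choose 0; 2->0 ok
  pos 20: y in {0,2,3}, choose 3; 0->3 ok
  pos 21: y in {0,2,3}, choose 3; 3->3 ok
  pos 22: y in {0,2,3}, choose 2; 3->2 ok
  pos 23: y in {0,2,3}, choose 3; 2->3 ok
  pos 24: y in {0,2,3}, choose 2; 3->2 ok
  pos 25: x in {1}, choose 1; 2->1 ok
  pos 26: y in {0,2,3}, choose 2; 1->2 ok
  pos 27: y in {0,2,3}, choose 3; 2->3 ok
  pos 28: x in {1}, choose 1; 3->1 ok

0,2,0,0,3,3,2,0,3,2,1,2,0,0,3,3,1,3,2,0,3,3,2,3,2,1,2,3,1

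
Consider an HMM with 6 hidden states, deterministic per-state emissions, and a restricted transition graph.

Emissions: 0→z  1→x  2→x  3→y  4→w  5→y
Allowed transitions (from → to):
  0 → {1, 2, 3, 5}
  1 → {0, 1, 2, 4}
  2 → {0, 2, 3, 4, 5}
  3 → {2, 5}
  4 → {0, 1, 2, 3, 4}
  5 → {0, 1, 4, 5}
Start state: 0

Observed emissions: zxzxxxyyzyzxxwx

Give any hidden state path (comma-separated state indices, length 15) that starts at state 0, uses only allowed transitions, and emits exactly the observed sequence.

0,2,0,1,2,2,3,5,0,5,0,2,2,4,1

  0: obs=z cand={0} pick 0 [start]
  1: obs=x cand={1,2} pick 2 [0->2 ok]
  2: obs=z cand={0} pick 0 [2->0 ok]
  3: obs=x cand={1,2} pick 1 [0->1 ok]
  4: obs=x cand={1,2} pick 2 [1->2 ok]
  5: obs=x cand={1,2} pick 2 [2->2 ok]
  6: obs=y cand={3,5} pick 3 [2->3 ok]
  7: obs=y cand={3,5} pick 5 [3->5 ok]
  8: obs=z cand={0} pick 0 [5->0 ok]
  9: obs=y cand={3,5} pick 5 [0->5 ok]
  10: obs=z cand={0} pick 0 [5->0 ok]
  11: obs=x cand={1,2} pick 2 [0->2 ok]
  12: obs=x cand={1,2} pick 2 [2->2 ok]
  13: obs=w cand={4} pick 4 [2->4 ok]
  14: obs=x cand={1,2} pick 1 [4->1 ok]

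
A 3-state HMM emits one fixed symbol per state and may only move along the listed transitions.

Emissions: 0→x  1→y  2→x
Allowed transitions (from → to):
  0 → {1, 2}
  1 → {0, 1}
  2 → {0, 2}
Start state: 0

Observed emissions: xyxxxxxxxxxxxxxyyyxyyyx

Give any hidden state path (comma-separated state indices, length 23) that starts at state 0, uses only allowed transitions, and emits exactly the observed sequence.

0,1,0,2,2,2,0,2,0,2,2,2,0,2,0,1,1,1,0,1,1,1,0

  0: obs=x cand={0,2} pick 0 [start]
  1: obs=y cand={1} pick 1 [0->1 ok]
  2: obs=x cand={0,2} pick 0 [1->0 ok]
  3: obs=x cand={0,2} pick 2 [0->2 ok]
  4: obs=x cand={0,2} pick 2 [2->2 ok]
  5: obs=x cand={0,2} pick 2 [2->2 ok]
  6: obs=x cand={0,2} pick 0 [2->0 ok]
  7: obs=x cand={0,2} pick 2 [0->2 ok]
  8: obs=x cand={0,2} pick 0 [2->0 ok]
  9: obs=x cand={0,2} pick 2 [0->2 ok]
  10: obs=x cand={0,2} pick 2 [2->2 ok]
  11: obs=x cand={0,2} pick 2 [2->2 ok]
  12: obs=x cand={0,2} pick 0 [2->0 ok]
  13: obs=x cand={0,2} pick 2 [0->2 ok]
  14: obs=x cand={0,2} pick 0 [2->0 ok]
  15: obs=y cand={1} pick 1 [0->1 ok]
  16: obs=y cand={1} pick 1 [1->1 ok]
  17: obs=y cand={1} pick 1 [1->1 ok]
  18: obs=x cand={0,2} pick 0 [1->0 ok]
  19: obs=y cand={1} pick 1 [0->1 ok]
  20: obs=y cand={1} pick 1 [1->1 ok]
  21: obs=y cand={1} pick 1 [1->1 ok]
  22: obs=x cand={0,2} pick 0 [1->0 ok]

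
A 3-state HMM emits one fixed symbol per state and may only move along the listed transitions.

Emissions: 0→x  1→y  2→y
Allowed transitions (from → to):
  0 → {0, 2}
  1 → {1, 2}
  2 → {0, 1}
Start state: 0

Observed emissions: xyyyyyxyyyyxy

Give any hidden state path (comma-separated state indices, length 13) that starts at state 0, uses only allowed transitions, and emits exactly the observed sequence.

0,2,1,1,1,2,0,2,1,1,2,0,2

  t0 'x' -> {0}, take 0 (start)
  t1 'y' -> {1,2}, take 2 (0->2 ok)
  t2 'y' -> {1,2}, take 1 (2->1 ok)
  t3 'y' -> {1,2}, take 1 (1->1 ok)
  t4 'y' -> {1,2}, take 1 (1->1 ok)
  t5 'y' -> {1,2}, take 2 (1->2 ok)
  t6 'x' -> {0}, take 0 (2->0 ok)
  t7 'y' -> {1,2}, take 2 (0->2 ok)
  t8 'y' -> {1,2}, take 1 (2->1 ok)
  t9 'y' -> {1,2}, take 1 (1->1 ok)
  t10 'y' -> {1,2}, take 2 (1->2 ok)
  t11 'x' -> {0}, take 0 (2->0 ok)
  t12 'y' -> {1,2}, take 2 (0->2 ok)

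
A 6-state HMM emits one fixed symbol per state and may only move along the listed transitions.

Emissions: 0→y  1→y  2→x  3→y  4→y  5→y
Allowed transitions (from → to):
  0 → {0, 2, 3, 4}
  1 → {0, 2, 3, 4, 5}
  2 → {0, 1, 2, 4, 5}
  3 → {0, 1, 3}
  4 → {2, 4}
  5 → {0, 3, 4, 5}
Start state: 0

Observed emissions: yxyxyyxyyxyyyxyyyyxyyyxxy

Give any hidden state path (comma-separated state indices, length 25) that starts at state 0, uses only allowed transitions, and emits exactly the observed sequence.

0,2,0,2,5,4,2,5,0,2,1,3,1,2,0,4,4,4,2,0,0,0,2,2,1

  pos 0: y in {0,1,3,4,5}, choose 0; start
  pos 1: x in {2}, choose 2; 0->2 ok
  pos 2: y in {0,1,3,4,5}, choose 0; 2->0 ok
  pos 3: x in {2}, choose 2; 0->2 ok
  pos 4: y in {0,1,3,4,5}, choose 5; 2->5 ok
  pos 5: y in {0,1,3,4,5}, choose 4; 5->4 ok
  pos 6: x in {2}, choose 2; 4->2 ok
  pos 7: y in {0,1,3,4,5}, choose 5; 2->5 ok
  pos 8: y in {0,1,3,4,5}, choose 0; 5->0 ok
  pos 9: x in {2}, choose 2; 0->2 ok
  pos 10: y in {0,1,3,4,5}, choose 1; 2->1 ok
  pos 11: y in {0,1,3,4,5}, choose 3; 1->3 ok
  pos 12: y in {0,1,3,4,5}, choose 1; 3->1 ok
  pos 13: x in {2}, choose 2; 1->2 ok
  pos 14: y in {0,1,3,4,5}, choose 0; 2->0 ok
  pos 15: y in {0,1,3,4,5}, choose 4; 0->4 ok
  pos 16: y in {0,1,3,4,5}, choose 4; 4->4 ok
  pos 17: y in {0,1,3,4,5}, choose 4; 4->4 ok
  pos 18: x in {2}, choose 2; 4->2 ok
  pos 19: y in {0,1,3,4,5}, choose 0; 2->0 ok
  pos 20: y in {0,1,3,4,5}, choose 0; 0->0 ok
  pos 21: y in {0,1,3,4,5}, choose 0; 0->0 ok
  pos 22: x in {2}, choose 2; 0->2 ok
  pos 23: x in {2}, choose 2; 2->2 ok
  pos 24: y in {0,1,3,4,5}, choose 1; 2->1 ok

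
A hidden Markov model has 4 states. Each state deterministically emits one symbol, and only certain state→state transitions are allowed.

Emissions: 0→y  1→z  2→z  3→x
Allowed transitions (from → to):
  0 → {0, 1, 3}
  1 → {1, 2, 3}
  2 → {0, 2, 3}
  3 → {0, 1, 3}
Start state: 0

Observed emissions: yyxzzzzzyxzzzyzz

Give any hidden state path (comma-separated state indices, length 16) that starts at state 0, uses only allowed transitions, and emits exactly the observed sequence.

0,0,3,1,1,1,1,2,0,3,1,1,2,0,1,2

  pos 0: y in {0}, choose 0; start
  pos 1: y in {0}, choose 0; 0->0 ok
  pos 2: x in {3}, choose 3; 0->3 ok
  pos 3: z in {1,2}, choose 1; 3->1 ok
  pos 4: z in {1,2}, choose 1; 1->1 ok
  pos 5: z in {1,2}, choose 1; 1->1 ok
  pos 6: z in {1,2}, choose 1; 1->1 ok
  pos 7: z in {1,2}, choose 2; 1->2 ok
  pos 8: y in {0}, choose 0; 2->0 ok
  pos 9: x in {3}, choose 3; 0->3 ok
  pos 10: z in {1,2}, choose 1; 3->1 ok
  pos 11: z in {1,2}, choose 1; 1->1 ok
  pos 12: z in {1,2}, choose 2; 1->2 ok
  pos 13: y in {0}, choose 0; 2->0 ok
  pos 14: z in {1,2}, choose 1; 0->1 ok
  pos 15: z in {1,2}, choose 2; 1->2 ok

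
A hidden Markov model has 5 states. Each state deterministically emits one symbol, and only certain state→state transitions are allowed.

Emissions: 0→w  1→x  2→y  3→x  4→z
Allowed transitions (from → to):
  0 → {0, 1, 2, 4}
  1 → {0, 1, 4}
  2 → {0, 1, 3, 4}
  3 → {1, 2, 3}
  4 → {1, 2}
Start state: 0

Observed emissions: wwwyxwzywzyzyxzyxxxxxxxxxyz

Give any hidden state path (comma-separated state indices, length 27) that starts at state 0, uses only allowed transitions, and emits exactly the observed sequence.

  [0] w  {0}  => 0  start
  [1] w  {0}  => 0  0->0 ok
  [2] w  {0}  => 0  0->0 ok
  [3] y  {2}  => 2  0->2 ok
  [4] x  {1,3}  => 1  2->1 ok
  [5] w  {0}  => 0  1->0 ok
  [6] z  {4}  => 4  0->4 ok
  [7] y  {2}  => 2  4->2 ok
  [8] w  {0}  => 0  2->0 ok
  [9] z  {4}  => 4  0->4 ok
  [10] y  {2}  => 2  4->2 ok
  [11] z  {4}  => 4  2->4 ok
  [12] y  {2}  => 2  4->2 ok
  [13] x  {1,3}  => 1  2->1 ok
  [14] z  {4}  => 4  1->4 ok
  [15] y  {2}  => 2  4->2 ok
  [16] x  {1,3}  => 3  2->3 ok
  [17] x  {1,3}  => 3  3->3 ok
  [18] x  {1,3}  => 3  3->3 ok
  [19] x  {1,3}  => 3  3->3 ok
  [20] x  {1,3}  => 3  3->3 ok
  [21] x  {1,3}  => 3  3->3 ok
  [22] x  {1,3}  => 3  3->3 ok
  [23] x  {1,3}  => 3  3->3 ok
  [24] x  {1,3}  => 3  3->3 ok
  [25] y  {2}  => 2  3->2 ok
  [26] z  {4}  => 4  2->4 ok

0,0,0,2,1,0,4,2,0,4,2,4,2,1,4,2,3,3,3,3,3,3,3,3,3,2,4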